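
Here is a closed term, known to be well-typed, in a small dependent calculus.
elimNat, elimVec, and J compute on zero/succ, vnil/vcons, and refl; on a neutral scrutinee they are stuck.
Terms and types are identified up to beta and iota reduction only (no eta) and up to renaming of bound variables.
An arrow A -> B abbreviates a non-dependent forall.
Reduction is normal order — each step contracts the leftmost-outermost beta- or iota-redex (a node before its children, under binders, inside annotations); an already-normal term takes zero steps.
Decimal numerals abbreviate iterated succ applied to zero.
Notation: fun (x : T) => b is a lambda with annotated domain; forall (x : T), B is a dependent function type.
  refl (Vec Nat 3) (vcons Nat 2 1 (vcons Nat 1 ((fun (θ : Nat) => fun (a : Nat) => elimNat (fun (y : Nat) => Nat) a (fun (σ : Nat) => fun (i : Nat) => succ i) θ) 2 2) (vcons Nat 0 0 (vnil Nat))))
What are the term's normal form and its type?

normal form:
  refl (Vec Nat 3) (vcons Nat 2 1 (vcons Nat 1 4 (vcons Nat 0 0 (vnil Nat))))
the term's type:
  Eq (Vec Nat 3) (vcons Nat 2 1 (vcons Nat 1 4 (vcons Nat 0 0 (vnil Nat)))) (vcons Nat 2 1 (vcons Nat 1 4 (vcons Nat 0 0 (vnil Nat))))


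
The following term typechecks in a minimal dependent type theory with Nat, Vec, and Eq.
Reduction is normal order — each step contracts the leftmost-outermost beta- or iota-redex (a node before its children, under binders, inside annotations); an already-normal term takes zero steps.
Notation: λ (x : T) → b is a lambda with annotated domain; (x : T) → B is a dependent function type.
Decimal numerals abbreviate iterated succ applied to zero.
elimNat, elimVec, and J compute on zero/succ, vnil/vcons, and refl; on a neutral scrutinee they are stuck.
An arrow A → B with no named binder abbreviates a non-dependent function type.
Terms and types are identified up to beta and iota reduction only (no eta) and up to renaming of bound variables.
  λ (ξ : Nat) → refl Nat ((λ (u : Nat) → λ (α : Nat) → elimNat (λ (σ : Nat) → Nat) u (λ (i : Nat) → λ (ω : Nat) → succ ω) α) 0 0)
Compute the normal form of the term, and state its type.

normal form:
  λ (ξ : Nat) → refl Nat 0
type:
  Nat → Eq Nat 0 0
observation: 3 normal-order steps normalize the term, beginning with a beta-redex.


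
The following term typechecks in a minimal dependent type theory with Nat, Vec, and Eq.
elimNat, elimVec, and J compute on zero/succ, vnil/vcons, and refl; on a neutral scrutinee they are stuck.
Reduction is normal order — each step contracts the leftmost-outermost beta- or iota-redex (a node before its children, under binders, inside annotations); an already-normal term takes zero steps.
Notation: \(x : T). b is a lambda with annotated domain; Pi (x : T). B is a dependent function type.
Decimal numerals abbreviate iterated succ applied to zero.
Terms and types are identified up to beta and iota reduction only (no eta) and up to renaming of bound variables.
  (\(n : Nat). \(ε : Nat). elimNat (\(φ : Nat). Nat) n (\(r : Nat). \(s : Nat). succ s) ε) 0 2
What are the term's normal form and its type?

normal form:
  2
type:
  Nat
observation: the leftmost-outermost redex is a beta-redex, and normalization takes 9 steps.


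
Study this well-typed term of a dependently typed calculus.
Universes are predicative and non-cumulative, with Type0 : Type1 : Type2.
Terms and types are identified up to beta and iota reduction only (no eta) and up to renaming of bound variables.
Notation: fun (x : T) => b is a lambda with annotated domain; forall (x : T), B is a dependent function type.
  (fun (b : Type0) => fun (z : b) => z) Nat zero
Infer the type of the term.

type:
  Nat


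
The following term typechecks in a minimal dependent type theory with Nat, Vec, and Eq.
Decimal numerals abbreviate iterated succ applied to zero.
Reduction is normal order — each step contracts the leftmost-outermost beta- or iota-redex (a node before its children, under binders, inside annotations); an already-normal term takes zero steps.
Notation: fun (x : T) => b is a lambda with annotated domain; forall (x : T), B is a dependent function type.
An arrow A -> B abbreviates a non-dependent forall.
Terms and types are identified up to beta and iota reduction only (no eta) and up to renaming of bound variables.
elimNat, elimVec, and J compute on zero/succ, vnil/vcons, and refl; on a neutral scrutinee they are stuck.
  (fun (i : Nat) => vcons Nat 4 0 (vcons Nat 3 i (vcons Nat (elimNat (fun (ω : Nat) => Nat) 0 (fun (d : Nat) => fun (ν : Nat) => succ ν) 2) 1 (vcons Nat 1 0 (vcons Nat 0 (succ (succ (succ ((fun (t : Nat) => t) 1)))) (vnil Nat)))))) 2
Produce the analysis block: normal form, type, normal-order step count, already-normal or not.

normal form:
  vcons Nat 4 0 (vcons Nat 3 2 (vcons Nat 2 1 (vcons Nat 1 0 (vcons Nat 0 4 (vnil Nat)))))
inferred type:
  Vec Nat 5
normal-order step count: 9
started in normal form: no
first contracted redex: a beta-redex


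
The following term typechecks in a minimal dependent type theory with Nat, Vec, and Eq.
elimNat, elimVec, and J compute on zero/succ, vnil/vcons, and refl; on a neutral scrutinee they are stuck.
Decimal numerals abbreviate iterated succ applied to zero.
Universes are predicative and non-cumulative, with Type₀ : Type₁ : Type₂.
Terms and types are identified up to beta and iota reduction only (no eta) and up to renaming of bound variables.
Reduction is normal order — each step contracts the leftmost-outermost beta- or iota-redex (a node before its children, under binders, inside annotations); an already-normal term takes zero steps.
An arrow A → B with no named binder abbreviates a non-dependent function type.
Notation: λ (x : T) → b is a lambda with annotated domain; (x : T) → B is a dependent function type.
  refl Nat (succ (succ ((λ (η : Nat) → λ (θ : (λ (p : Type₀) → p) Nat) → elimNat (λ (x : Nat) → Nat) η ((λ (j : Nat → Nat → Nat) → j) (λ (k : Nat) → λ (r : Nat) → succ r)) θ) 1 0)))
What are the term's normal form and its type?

reduced normal form:
  refl Nat 3
type:
  Eq Nat 3 3
observation: contracting a beta-redex first, the term normalizes in 3 steps.


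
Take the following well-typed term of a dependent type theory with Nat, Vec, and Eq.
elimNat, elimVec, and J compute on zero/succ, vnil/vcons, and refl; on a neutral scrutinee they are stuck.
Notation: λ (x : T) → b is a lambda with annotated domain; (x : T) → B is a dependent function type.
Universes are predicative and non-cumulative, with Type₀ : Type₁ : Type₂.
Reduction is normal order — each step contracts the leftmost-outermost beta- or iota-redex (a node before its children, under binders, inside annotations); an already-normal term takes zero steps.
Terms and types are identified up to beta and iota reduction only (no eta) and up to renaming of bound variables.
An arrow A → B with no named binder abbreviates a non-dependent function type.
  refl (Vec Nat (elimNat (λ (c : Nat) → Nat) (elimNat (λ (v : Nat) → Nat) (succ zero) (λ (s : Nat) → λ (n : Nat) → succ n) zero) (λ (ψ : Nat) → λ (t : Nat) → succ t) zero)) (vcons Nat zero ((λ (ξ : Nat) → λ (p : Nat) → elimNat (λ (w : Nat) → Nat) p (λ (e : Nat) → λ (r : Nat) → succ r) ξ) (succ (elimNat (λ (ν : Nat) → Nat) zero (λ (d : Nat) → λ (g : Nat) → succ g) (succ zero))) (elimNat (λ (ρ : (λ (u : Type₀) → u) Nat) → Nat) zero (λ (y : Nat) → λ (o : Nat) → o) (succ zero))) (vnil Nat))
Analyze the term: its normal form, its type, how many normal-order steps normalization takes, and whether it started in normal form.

reduced normal form:
  refl (Vec Nat (succ zero)) (vcons Nat zero (succ (succ zero)) (vnil Nat))
inferred type:
  Eq (Vec Nat (succ zero)) (vcons Nat zero (succ (succ zero)) (vnil Nat)) (vcons Nat zero (succ (succ zero)) (vnil Nat))
reduction steps (normal order): 19
started in normal form: no
first contracted redex: an elimNat iota-redex


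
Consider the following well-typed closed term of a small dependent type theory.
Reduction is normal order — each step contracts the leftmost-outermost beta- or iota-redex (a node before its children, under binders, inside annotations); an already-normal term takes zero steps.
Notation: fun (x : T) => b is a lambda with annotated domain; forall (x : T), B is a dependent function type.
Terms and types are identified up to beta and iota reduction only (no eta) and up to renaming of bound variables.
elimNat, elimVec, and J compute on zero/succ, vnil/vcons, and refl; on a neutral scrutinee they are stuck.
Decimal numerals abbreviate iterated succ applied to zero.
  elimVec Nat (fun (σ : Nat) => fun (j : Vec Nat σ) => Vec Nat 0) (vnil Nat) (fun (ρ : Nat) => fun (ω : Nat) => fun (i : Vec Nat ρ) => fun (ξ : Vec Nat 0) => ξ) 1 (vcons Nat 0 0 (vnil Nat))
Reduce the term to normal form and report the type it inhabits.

normal form:
  vnil Nat
type:
  Vec Nat 0
observation: 6 normal-order steps separate the term from its normal form.


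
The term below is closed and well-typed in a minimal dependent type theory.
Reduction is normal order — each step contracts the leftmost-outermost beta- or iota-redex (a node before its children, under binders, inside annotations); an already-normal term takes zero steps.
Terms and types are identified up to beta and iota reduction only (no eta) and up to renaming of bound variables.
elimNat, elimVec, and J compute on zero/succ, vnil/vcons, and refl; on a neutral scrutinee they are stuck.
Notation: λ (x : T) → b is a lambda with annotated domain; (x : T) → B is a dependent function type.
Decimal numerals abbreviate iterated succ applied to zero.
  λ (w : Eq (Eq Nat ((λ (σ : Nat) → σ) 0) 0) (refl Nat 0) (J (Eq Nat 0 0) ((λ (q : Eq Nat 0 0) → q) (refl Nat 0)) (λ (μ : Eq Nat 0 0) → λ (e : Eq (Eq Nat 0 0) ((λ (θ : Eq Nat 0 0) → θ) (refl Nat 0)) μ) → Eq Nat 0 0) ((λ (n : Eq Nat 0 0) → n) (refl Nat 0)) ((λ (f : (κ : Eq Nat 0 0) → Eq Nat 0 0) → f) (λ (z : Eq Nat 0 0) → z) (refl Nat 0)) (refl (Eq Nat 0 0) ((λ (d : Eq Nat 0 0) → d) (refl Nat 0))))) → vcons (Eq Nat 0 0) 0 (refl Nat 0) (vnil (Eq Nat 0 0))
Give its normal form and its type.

resulting normal form:
  λ (w : Eq (Eq Nat 0 0) (refl Nat 0) (refl Nat 0)) → vcons (Eq Nat 0 0) 0 (refl Nat 0) (vnil (Eq Nat 0 0))
the term's type:
  (w : Eq (Eq Nat 0 0) (refl Nat 0) (refl Nat 0)) → Vec (Eq Nat 0 0) 1


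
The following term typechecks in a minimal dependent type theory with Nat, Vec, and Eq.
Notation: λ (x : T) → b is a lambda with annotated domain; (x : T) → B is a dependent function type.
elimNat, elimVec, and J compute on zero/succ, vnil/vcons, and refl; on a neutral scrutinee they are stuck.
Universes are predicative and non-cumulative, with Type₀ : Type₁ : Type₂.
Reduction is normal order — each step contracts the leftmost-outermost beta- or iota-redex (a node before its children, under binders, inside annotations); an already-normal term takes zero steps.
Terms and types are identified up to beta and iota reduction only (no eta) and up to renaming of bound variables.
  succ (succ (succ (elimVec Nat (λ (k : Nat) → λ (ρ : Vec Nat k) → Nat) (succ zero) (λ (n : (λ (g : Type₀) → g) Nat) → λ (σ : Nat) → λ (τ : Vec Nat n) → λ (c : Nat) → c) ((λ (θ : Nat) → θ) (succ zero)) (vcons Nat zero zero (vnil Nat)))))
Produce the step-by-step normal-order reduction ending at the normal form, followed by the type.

normal-order reduction sequence:
  succ (succ (succ (elimVec Nat (λ (k : Nat) → λ (ρ : Vec Nat k) → Nat) (succ zero) (λ (n : (λ (g : Type₀) → g) Nat) → λ (σ : Nat) → λ (τ : Vec Nat n) → λ (c : Nat) → c) ((λ (θ : Nat) → θ) (succ zero)) (vcons Nat zero zero (vnil Nat)))))
  ~> succ (succ (succ ((λ (k : (λ (ρ : Type₀) → ρ) Nat) → λ (n : Nat) → λ (g : Vec Nat k) → λ (σ : Nat) → σ) zero zero (vnil Nat) (elimVec Nat (λ (τ : Nat) → λ (c : Vec Nat τ) → Nat) (succ zero) (λ (θ : (λ (b : Type₀) → b) Nat) → λ (ν : Nat) → λ (x : Vec Nat θ) → λ (t : Nat) → t) zero (vnil Nat)))))
  ~> succ (succ (succ ((λ (k : Nat) → λ (ρ : Vec Nat zero) → λ (n : Nat) → n) zero (vnil Nat) (elimVec Nat (λ (g : Nat) → λ (σ : Vec Nat g) → Nat) (succ zero) (λ (τ : (λ (c : Type₀) → c) Nat) → λ (θ : Nat) → λ (b : Vec Nat τ) → λ (ν : Nat) → ν) zero (vnil Nat)))))
  ~> succ (succ (succ ((λ (k : Vec Nat zero) → λ (ρ : Nat) → ρ) (vnil Nat) (elimVec Nat (λ (n : Nat) → λ (g : Vec Nat n) → Nat) (succ zero) (λ (σ : (λ (τ : Type₀) → τ) Nat) → λ (c : Nat) → λ (θ : Vec Nat σ) → λ (b : Nat) → b) zero (vnil Nat)))))
  ~> succ (succ (succ ((λ (k : Nat) → k) (elimVec Nat (λ (ρ : Nat) → λ (n : Vec Nat ρ) → Nat) (succ zero) (λ (g : (λ (σ : Type₀) → σ) Nat) → λ (τ : Nat) → λ (c : Vec Nat g) → λ (θ : Nat) → θ) zero (vnil Nat)))))
  ~> succ (succ (succ (elimVec Nat (λ (k : Nat) → λ (ρ : Vec Nat k) → Nat) (succ zero) (λ (n : (λ (g : Type₀) → g) Nat) → λ (σ : Nat) → λ (τ : Vec Nat n) → λ (c : Nat) → c) zero (vnil Nat))))
  ~> succ (succ (succ (succ zero)))
inferred type:
  Nat


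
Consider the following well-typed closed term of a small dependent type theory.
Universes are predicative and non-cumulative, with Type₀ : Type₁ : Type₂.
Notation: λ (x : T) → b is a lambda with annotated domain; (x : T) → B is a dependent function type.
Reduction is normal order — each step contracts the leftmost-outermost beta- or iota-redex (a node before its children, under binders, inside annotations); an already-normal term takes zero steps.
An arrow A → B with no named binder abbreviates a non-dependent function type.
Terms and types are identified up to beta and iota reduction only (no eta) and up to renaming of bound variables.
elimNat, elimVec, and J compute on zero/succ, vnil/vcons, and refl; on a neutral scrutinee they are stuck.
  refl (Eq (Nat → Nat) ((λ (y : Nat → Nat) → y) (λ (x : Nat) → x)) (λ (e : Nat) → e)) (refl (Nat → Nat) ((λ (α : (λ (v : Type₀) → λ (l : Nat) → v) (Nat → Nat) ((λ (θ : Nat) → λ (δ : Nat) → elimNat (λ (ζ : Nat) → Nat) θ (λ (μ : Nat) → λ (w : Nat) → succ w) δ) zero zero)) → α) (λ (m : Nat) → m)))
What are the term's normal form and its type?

reduced normal form:
  refl (Eq (Nat → Nat) (λ (y : Nat) → y) (λ (x : Nat) → x)) (refl (Nat → Nat) (λ (e : Nat) → e))
inferred type:
  Eq (Eq (Nat → Nat) (λ (y : Nat) → y) (λ (x : Nat) → x)) (refl (Nat → Nat) (λ (e : Nat) → e)) (refl (Nat → Nat) (λ (α : Nat) → α))
observation: the leftmost-outermost redex is a beta-redex, and normalization takes 2 steps.


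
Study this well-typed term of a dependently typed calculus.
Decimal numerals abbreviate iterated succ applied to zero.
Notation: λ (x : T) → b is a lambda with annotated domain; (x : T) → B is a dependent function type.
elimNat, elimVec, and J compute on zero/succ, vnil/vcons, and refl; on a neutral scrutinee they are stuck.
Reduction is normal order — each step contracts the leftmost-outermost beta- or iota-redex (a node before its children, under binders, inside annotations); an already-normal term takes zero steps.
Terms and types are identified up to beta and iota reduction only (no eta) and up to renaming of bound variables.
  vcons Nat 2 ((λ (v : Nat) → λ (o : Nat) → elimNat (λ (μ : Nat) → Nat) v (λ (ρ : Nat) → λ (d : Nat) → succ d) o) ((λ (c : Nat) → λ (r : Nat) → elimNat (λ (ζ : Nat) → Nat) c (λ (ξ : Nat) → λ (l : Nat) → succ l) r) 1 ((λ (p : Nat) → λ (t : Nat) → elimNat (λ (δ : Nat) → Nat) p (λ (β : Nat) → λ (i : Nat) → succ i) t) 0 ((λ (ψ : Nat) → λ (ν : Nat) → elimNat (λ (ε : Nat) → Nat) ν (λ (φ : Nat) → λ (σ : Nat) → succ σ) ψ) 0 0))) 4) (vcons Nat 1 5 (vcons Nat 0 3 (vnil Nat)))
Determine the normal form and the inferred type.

resulting normal form:
  vcons Nat 2 5 (vcons Nat 1 5 (vcons Nat 0 3 (vnil Nat)))
inferred type:
  Vec Nat 3


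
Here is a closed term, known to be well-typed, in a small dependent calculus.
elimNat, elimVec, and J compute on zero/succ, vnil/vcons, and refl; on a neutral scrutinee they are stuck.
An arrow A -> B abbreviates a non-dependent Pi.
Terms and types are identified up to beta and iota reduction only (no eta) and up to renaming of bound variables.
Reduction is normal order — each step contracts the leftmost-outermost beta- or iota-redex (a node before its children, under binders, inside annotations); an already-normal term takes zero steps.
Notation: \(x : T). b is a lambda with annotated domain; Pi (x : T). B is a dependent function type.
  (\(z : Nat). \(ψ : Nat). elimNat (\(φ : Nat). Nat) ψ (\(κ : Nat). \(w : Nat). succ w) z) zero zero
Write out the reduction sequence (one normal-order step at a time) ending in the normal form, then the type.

normal-order reduction sequence:
  (\(z : Nat). \(ψ : Nat). elimNat (\(φ : Nat). Nat) ψ (\(κ : Nat). \(w : Nat). succ w) z) zero zero
  ~> (\(z : Nat). elimNat (\(ψ : Nat). Nat) z (\(φ : Nat). \(κ : Nat). succ κ) zero) zero
  ~> elimNat (\(z : Nat). Nat) zero (\(ψ : Nat). \(φ : Nat). succ φ) zero
  ~> zero
type:
  Nat


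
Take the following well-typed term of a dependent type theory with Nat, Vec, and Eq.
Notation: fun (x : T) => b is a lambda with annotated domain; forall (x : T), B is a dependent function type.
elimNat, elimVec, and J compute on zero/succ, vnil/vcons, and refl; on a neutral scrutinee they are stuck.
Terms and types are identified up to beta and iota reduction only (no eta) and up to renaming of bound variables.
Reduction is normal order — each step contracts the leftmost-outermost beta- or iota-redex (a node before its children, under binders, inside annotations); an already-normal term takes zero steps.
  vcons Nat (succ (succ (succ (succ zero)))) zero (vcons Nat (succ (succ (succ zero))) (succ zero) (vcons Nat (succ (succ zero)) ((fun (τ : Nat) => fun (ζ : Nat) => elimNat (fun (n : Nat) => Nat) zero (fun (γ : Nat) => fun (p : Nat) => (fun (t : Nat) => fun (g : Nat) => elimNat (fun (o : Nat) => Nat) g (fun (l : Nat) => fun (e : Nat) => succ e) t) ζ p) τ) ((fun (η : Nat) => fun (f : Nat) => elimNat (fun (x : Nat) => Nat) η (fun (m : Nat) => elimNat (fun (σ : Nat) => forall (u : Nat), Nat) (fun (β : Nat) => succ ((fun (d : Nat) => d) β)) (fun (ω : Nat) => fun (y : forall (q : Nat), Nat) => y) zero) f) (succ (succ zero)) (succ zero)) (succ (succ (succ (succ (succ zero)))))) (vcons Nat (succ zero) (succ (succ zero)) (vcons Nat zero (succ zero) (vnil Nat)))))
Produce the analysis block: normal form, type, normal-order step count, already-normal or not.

normal form:
  vcons Nat (succ (succ (succ (succ zero)))) zero (vcons Nat (succ (succ (succ zero))) (succ zero) (vcons Nat (succ (succ zero)) (succ (succ (succ (succ (succ (succ (succ (succ (succ (succ (succ (succ (succ (succ (succ zero))))))))))))))) (vcons Nat (succ zero) (succ (succ zero)) (vcons Nat zero (succ zero) (vnil Nat)))))
inferred type:
  Vec Nat (succ (succ (succ (succ (succ zero)))))
normal-order step count: 38
already normal: no
first contracted redex: a beta-redex


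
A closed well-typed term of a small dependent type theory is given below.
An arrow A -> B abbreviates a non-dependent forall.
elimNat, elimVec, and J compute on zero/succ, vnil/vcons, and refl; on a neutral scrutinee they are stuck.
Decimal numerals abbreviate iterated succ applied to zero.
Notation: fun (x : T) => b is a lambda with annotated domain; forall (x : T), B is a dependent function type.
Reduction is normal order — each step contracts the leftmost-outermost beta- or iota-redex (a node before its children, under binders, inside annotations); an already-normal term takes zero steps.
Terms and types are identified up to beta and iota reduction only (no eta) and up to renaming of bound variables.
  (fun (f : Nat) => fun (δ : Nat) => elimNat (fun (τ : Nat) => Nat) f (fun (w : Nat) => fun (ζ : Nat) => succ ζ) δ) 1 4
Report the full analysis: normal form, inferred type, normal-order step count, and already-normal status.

resulting normal form:
  5
the term's type:
  Nat
reduction steps (normal order): 15
term was already normal: no
first redex: a beta-redex


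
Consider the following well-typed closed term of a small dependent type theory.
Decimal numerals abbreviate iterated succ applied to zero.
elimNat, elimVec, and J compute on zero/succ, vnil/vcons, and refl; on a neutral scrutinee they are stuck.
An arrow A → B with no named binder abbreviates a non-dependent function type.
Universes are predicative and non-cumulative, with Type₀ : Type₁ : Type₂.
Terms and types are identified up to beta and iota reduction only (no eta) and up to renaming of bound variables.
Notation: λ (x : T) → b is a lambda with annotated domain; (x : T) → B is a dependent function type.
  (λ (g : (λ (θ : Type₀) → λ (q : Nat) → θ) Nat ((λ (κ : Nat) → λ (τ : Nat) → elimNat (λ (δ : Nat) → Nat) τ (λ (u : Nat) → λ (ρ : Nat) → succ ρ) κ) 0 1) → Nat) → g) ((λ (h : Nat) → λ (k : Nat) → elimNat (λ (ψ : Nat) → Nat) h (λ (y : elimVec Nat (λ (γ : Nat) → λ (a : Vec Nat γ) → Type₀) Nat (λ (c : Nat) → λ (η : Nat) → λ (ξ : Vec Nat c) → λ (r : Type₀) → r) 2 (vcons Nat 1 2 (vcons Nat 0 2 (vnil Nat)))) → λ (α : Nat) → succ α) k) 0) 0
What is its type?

inferred type:
  Nat


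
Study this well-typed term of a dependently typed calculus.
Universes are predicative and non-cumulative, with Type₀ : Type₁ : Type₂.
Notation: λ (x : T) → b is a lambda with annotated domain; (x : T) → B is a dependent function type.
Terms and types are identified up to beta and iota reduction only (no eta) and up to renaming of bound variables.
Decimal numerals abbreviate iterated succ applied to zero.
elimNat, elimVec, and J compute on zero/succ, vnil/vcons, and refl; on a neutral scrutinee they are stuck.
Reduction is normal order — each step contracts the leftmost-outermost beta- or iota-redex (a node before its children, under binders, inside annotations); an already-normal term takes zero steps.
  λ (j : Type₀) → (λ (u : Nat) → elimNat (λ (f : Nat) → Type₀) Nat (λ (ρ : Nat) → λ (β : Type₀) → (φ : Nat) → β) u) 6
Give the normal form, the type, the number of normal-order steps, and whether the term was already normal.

resulting normal form:
  λ (j : Type₀) → (u : Nat) → (f : Nat) → (ρ : Nat) → (β : Nat) → (φ : Nat) → (s : Nat) → Nat
inferred type:
  (j : Type₀) → Type₀
normal-order step count: 20
already normal: no
first redex: a beta-redex


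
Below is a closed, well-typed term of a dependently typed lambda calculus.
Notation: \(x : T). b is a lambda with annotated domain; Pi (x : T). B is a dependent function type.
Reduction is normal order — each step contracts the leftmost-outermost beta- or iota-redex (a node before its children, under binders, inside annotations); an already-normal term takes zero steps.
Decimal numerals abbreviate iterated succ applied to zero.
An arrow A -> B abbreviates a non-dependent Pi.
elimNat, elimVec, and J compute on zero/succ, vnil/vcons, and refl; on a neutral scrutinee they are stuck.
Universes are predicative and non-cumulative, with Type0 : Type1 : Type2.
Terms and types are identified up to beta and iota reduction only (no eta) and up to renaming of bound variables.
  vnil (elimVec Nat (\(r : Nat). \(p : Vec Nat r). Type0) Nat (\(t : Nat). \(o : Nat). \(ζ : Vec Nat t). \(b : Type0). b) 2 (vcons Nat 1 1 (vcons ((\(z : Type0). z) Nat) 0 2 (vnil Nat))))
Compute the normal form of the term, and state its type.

resulting normal form:
  vnil Nat
inferred type:
  Vec Nat 0


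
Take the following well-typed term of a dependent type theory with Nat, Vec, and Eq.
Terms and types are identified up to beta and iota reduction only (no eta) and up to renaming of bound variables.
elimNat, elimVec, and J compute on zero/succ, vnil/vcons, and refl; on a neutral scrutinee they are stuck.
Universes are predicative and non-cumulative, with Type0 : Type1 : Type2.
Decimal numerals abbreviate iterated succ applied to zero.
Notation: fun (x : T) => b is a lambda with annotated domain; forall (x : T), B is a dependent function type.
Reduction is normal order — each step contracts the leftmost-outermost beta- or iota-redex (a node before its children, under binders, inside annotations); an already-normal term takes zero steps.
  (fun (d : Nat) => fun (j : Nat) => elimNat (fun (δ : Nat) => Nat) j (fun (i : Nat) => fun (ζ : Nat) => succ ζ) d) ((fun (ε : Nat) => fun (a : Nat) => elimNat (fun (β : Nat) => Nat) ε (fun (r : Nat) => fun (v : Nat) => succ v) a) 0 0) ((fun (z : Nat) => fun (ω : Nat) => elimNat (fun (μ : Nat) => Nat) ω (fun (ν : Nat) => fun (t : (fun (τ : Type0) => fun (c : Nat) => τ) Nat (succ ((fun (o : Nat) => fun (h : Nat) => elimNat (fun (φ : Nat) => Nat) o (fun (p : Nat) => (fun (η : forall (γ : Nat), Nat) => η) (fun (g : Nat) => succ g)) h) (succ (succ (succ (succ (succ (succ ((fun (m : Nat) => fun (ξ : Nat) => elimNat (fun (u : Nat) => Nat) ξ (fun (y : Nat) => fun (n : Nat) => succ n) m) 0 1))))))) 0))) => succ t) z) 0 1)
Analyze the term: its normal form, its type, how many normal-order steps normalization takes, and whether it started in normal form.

resulting normal form:
  1
inferred type:
  Nat
normal-order step count: 9
started in normal form: no
first contracted redex: a beta-redex


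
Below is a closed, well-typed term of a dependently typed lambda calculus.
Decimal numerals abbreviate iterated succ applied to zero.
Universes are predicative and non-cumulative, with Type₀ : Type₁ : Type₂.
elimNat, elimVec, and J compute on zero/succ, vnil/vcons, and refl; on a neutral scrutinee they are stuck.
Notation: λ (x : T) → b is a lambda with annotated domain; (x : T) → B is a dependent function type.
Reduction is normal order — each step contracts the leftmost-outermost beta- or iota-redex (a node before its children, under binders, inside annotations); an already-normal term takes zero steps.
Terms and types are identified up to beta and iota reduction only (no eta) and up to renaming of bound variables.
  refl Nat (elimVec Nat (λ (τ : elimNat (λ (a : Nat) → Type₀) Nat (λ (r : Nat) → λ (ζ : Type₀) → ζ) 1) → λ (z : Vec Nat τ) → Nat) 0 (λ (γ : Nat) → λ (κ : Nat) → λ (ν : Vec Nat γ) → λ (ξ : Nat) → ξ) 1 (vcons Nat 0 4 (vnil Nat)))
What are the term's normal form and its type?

resulting normal form:
  refl Nat 0
the term's type:
  Eq Nat 0 0
observation: contracting an elimVec iota-redex first, the term normalizes in 6 steps.


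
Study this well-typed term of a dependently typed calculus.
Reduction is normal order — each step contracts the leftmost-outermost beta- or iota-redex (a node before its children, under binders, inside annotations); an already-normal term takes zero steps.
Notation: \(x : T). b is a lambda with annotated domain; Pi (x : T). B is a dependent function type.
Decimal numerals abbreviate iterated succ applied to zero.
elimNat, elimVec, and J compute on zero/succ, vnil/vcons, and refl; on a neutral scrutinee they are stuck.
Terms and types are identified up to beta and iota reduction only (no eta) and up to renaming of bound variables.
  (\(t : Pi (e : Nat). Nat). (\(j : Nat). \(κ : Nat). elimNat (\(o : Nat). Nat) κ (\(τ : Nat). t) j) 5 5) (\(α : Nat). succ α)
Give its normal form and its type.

reduced normal form:
  10
type:
  Nat


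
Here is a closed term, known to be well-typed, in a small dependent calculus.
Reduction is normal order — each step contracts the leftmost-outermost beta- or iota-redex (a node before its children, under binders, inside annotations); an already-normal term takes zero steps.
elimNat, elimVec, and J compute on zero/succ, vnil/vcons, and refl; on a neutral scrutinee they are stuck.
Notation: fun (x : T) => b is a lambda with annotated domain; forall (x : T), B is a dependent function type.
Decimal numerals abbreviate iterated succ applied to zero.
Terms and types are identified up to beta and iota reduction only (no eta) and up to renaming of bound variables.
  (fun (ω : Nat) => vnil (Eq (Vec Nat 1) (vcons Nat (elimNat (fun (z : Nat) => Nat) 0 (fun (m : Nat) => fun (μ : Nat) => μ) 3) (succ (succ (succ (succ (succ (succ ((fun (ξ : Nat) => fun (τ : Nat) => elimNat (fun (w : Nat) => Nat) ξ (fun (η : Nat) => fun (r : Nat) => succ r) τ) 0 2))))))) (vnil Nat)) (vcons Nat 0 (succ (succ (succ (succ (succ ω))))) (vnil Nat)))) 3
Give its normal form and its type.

reduced normal form:
  vnil (Eq (Vec Nat 1) (vcons Nat 0 8 (vnil Nat)) (vcons Nat 0 8 (vnil Nat)))
inferred type:
  Vec (Eq (Vec Nat 1) (vcons Nat 0 8 (vnil Nat)) (vcons Nat 0 8 (vnil Nat))) 0
observation: contracting a beta-redex first, the term normalizes in 20 steps.


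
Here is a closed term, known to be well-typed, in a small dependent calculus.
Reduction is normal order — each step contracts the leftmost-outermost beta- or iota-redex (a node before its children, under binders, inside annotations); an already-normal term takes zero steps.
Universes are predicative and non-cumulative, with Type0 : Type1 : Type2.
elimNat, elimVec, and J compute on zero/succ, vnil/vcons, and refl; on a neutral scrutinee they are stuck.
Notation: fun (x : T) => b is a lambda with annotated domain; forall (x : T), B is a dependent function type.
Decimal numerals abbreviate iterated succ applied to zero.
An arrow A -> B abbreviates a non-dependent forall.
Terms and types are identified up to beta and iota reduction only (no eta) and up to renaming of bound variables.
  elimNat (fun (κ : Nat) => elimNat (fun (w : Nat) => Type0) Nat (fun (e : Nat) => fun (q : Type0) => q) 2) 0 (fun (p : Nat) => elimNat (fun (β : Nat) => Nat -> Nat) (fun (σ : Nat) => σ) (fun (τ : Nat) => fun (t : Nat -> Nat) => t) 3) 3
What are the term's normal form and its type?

reduced normal form:
  0
the term's type:
  Nat


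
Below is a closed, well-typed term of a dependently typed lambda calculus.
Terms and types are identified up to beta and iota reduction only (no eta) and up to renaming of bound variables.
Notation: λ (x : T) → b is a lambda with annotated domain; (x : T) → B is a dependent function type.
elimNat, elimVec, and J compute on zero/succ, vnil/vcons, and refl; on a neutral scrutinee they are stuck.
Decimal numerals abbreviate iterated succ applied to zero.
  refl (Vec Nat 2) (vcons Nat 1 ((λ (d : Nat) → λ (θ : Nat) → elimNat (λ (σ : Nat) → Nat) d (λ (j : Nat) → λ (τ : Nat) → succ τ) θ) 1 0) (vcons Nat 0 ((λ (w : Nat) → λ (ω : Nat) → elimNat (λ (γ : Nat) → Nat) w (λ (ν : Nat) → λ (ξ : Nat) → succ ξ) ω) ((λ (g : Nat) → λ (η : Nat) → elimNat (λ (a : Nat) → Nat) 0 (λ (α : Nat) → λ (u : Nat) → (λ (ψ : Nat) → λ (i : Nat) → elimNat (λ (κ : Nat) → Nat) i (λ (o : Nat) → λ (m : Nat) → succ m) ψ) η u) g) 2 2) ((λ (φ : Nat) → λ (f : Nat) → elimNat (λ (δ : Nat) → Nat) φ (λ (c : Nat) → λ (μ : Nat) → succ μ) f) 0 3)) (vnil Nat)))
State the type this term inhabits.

inferred type:
  Eq (Vec Nat 2) (vcons Nat 1 1 (vcons Nat 0 7 (vnil Nat))) (vcons Nat 1 1 (vcons Nat 0 7 (vnil Nat)))


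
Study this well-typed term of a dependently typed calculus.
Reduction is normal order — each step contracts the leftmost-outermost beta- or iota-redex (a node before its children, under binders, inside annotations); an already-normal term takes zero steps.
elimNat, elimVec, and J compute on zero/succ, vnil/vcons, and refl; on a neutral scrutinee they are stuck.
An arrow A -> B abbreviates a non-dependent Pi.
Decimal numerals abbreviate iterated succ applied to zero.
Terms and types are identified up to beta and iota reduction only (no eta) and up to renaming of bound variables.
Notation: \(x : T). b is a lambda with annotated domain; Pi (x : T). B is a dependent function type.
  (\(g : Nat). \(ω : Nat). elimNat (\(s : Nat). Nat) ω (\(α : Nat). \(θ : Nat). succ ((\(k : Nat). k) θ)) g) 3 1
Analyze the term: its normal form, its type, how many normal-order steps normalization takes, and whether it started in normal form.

normal form:
  4
inferred type:
  Nat
normal-order step count: 15
started in normal form: no
first contracted redex: a beta-redex


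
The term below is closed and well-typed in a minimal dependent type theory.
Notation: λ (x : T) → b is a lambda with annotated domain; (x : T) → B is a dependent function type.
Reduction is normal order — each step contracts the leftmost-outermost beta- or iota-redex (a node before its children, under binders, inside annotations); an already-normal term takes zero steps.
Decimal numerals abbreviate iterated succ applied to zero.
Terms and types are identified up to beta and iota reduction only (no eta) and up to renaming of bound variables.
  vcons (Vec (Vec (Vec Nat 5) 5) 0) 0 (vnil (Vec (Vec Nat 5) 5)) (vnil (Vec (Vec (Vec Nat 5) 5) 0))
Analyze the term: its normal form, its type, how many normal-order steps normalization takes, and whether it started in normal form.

reduced normal form:
  vcons (Vec (Vec (Vec Nat 5) 5) 0) 0 (vnil (Vec (Vec Nat 5) 5)) (vnil (Vec (Vec (Vec Nat 5) 5) 0))
the term's type:
  Vec (Vec (Vec (Vec Nat 5) 5) 0) 1
normal-order step count: 0
started in normal form: yes


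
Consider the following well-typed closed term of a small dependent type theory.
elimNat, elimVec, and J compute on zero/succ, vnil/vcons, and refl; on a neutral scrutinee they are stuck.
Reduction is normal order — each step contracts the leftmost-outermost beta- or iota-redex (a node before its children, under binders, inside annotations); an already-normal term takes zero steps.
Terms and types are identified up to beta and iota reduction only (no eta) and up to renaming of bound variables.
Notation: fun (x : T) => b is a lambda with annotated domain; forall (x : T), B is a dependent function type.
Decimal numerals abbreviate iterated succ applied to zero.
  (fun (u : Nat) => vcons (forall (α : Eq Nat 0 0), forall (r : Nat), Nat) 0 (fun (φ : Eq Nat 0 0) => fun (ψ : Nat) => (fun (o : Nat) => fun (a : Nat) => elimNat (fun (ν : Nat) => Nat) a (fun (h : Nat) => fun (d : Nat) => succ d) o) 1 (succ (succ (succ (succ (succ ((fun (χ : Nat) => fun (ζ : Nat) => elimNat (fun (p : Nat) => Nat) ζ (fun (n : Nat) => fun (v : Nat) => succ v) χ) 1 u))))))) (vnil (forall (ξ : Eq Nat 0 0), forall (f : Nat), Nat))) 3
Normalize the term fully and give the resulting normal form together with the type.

reduced normal form:
  vcons (forall (u : Eq Nat 0 0), forall (α : Nat), Nat) 0 (fun (r : Eq Nat 0 0) => fun (φ : Nat) => 10) (vnil (forall (ψ : Eq Nat 0 0), forall (o : Nat), Nat))
inferred type:
  Vec (forall (u : Eq Nat 0 0), forall (α : Nat), Nat) 1
observation: reduction starts at a beta-redex, and 13 normal-order steps reach the normal form.


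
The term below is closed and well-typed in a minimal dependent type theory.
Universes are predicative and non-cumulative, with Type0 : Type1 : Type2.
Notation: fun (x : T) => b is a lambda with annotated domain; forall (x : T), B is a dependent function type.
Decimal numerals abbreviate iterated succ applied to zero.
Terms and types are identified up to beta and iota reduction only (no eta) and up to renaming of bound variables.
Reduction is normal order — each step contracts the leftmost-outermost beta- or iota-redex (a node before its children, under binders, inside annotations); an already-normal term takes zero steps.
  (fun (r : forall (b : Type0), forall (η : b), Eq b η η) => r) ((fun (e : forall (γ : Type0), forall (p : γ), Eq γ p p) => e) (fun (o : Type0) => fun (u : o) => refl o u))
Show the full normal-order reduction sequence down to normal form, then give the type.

normal-order reduction sequence:
  (fun (r : forall (b : Type0), forall (η : b), Eq b η η) => r) ((fun (e : forall (γ : Type0), forall (p : γ), Eq γ p p) => e) (fun (o : Type0) => fun (u : o) => refl o u))
  ~> (fun (r : forall (b : Type0), forall (η : b), Eq b η η) => r) (fun (e : Type0) => fun (γ : e) => refl e γ)
  ~> fun (r : Type0) => fun (b : r) => refl r b
type:
  forall (r : Type0), forall (b : r), Eq r b b


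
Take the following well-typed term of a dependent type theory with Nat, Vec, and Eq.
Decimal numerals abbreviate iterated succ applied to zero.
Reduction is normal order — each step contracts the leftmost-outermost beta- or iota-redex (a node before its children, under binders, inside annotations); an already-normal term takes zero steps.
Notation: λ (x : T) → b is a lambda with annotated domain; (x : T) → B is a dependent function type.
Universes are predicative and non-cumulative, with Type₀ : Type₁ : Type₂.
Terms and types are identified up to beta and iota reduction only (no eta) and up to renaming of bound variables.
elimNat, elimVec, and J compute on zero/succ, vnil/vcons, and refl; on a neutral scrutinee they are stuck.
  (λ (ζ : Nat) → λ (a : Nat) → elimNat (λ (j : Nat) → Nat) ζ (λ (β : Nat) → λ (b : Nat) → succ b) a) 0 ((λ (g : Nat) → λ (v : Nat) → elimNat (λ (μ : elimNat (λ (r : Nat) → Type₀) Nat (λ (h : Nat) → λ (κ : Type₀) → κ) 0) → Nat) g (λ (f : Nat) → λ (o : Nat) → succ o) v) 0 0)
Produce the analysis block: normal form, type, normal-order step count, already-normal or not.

reduced normal form:
  0
type:
  Nat
reduction steps (normal order): 6
started in normal form: no
first contracted redex: a beta-redex


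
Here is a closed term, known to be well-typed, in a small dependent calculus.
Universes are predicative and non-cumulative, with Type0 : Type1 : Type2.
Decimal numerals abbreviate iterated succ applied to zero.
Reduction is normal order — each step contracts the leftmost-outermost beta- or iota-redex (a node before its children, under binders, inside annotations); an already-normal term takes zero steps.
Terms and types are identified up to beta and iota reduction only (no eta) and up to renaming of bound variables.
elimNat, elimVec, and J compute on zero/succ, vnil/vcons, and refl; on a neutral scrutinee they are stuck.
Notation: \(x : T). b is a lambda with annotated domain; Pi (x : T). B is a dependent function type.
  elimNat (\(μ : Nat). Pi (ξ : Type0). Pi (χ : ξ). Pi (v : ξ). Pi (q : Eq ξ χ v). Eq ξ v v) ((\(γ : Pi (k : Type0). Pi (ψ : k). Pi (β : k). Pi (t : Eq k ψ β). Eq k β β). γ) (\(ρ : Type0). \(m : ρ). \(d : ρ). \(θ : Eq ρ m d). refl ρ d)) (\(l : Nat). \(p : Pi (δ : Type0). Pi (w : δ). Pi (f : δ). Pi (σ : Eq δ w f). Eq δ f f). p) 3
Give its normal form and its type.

reduced normal form:
  \(μ : Type0). \(ξ : μ). \(χ : μ). \(v : Eq μ ξ χ). refl μ χ
type:
  Pi (μ : Type0). Pi (ξ : μ). Pi (χ : μ). Pi (v : Eq μ ξ χ). Eq μ χ χ
observation: normalization takes exactly 11 steps under the normal-order strategy.


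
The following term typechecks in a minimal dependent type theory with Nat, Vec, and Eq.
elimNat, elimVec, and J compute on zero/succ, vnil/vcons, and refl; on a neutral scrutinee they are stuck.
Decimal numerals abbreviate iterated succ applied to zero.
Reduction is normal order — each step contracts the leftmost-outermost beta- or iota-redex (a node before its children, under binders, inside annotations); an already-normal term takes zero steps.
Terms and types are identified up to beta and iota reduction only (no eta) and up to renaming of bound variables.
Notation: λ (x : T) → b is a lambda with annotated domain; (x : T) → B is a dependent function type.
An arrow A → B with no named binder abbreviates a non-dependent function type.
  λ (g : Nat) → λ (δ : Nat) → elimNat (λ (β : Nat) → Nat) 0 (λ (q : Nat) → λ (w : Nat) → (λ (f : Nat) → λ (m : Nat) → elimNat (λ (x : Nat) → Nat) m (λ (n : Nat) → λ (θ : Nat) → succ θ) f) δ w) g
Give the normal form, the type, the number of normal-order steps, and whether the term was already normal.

resulting normal form:
  λ (g : Nat) → λ (δ : Nat) → elimNat (λ (β : Nat) → Nat) 0 (λ (q : Nat) → λ (w : Nat) → elimNat (λ (f : Nat) → Nat) w (λ (m : Nat) → λ (x : Nat) → succ x) δ) g
inferred type:
  Nat → Nat → Nat
reduction steps (normal order): 2
term was already normal: no
first redex: a beta-redex
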